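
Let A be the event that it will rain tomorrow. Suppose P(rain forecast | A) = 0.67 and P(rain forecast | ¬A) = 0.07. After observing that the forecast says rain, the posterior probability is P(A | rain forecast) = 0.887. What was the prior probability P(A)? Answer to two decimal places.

P(A) = 0.45

In odds form, posterior odds = prior odds × likelihood ratio, so prior odds = posterior odds ÷ LR.
Posterior odds = 0.887/(1−0.887) = 7.8496. LR = 0.67/0.07 = 9.5714.
Prior odds = 7.8496/9.5714 = 0.8201, so P(A) = 0.8201/(1+0.8201) ≈ 0.45.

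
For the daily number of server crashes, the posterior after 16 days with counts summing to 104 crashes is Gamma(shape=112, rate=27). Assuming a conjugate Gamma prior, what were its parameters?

A Gamma(α, β) prior (rate parametrization) on a Poisson rate with n observations summing to S gives posterior Gamma(α+S, β+n).
So α = 112 − 104 = 8 and β = 27 − 16 = 11.

Gamma(shape=8, rate=11)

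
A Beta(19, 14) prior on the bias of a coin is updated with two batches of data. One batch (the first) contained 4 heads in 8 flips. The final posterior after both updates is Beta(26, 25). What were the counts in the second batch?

Sequential conjugate updates are equivalent to a single update on the pooled data, so total successes = posterior α − prior α and total failures = posterior β − prior β.
Total across both batches: 26−19=7 heads, 25−14=11 tails.
Subtract the first batch: 7−4=3 heads and 11−4=7 tails.

3 heads and 7 tails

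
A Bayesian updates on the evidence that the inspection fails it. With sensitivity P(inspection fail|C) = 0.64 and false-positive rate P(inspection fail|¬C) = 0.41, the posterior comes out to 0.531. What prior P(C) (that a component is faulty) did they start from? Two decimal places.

Bayes' rule in odds form gives O(C|E) = O(C)·[P(E|C)/P(E|¬C)], hence O(C) = O(C|E)/LR.
Posterior odds = 0.531/(1−0.531) = 1.1322. LR = 0.64/0.41 = 1.5610.
Prior odds = 1.1322/1.5610 = 0.7253, so P(C) = 0.7253/(1+0.7253) ≈ 0.42.

P(C) = 0.42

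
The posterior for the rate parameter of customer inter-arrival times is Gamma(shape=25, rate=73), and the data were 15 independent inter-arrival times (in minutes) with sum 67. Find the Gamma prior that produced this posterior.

Gamma–exponential conjugacy: posterior shape = α + n, posterior rate = β + Σtᵢ.
So α = 25 − 15 = 10 and β = 73 − 67 = 6.

Gamma(shape=10, rate=6)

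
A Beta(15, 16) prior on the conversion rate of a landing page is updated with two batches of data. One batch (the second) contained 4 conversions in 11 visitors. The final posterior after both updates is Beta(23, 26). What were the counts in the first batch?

4 conversions and 3 bounces

Sequential conjugate updates are equivalent to a single update on the pooled data, so total successes = posterior α − prior α and total failures = posterior β − prior β.
Total across both batches: 23−15=8 conversions, 26−16=10 bounces.
Subtract the second batch: 8−4=4 conversions and 10−7=3 bounces.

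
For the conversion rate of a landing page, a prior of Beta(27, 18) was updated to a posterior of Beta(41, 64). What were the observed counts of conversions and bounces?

Beta is conjugate to the binomial likelihood: posterior = Beta(α+s, β+f).
Match parameters: s=41−27=14, f=64−18=46.

14 conversions and 46 bounces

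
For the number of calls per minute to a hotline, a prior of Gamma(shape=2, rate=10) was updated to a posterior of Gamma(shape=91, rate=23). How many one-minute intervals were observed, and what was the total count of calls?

A Gamma(α, β) prior (rate parametrization) on a Poisson rate with n observations summing to S gives posterior Gamma(α+S, β+n).
Matching: Σxᵢ = 91 − 2 = 89 and n = 23 − 10 = 13.

n = 13 one-minute intervals with total 89 calls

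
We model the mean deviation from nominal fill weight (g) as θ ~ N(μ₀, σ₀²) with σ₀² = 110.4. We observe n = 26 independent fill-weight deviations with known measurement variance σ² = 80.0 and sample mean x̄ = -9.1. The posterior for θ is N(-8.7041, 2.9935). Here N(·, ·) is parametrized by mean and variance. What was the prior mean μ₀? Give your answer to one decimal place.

The posterior mean is a precision-weighted average: μ_n = (τ₀μ₀ + τ_data·x̄)/(τ₀+τ_data), with τ₀=1/σ₀² and τ_data=n/σ².
Here τ₀ = 1/110.4 = 0.009058 and τ_data = 26/80.0 = 0.325000, so τ_n = 0.334058.
Rearranging for μ₀: μ₀ = (μ_n·τ_n − τ_data·x̄)/τ₀ = (-8.7041·0.334058 − 0.325000·-9.1) / 0.009058 = 0.049826/0.009058 ≈ 5.5.

μ₀ = 5.5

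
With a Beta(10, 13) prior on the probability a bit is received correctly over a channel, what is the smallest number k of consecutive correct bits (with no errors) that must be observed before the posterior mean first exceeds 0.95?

After k correct bits and 0 errors the posterior is Beta(10+k, 13), with mean (10+k)/(10+13+k).
Set (10+k)/(23+k) > 0.95 and solve: k > (0.95·23 − 10)/(1 − 0.95) = 237.000.
The smallest integer exceeding 237.000 is 238.

k = 238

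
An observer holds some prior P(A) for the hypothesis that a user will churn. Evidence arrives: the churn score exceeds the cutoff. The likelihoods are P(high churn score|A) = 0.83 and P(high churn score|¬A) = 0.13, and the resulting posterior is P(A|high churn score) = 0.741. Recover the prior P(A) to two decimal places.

In odds form, posterior odds = prior odds × likelihood ratio, so prior odds = posterior odds ÷ LR.
Posterior odds = 0.741/(1−0.741) = 2.8610. LR = 0.83/0.13 = 6.3846.
Prior odds = 2.8610/6.3846 = 0.4481, so P(A) = 0.4481/(1+0.4481) ≈ 0.31.

P(A) = 0.31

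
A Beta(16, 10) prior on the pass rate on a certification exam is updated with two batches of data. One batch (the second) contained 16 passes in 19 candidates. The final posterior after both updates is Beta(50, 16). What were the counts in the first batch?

Sequential conjugate updates are equivalent to a single update on the pooled data, so total successes = posterior α − prior α and total failures = posterior β − prior β.
Total across both batches: 50−16=34 passes, 16−10=6 failures.
Subtract the second batch: 34−16=18 passes and 6−3=3 failures.

18 passes and 3 failures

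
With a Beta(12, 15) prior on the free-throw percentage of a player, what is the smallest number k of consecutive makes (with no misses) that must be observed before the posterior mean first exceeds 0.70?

After k makes and 0 misses the posterior is Beta(12+k, 15), with mean (12+k)/(12+15+k).
Set (12+k)/(27+k) > 0.70 and solve: k > (0.70·27 − 12)/(1 − 0.70) = 23.000.
The smallest integer exceeding 23.000 is 24.

k = 24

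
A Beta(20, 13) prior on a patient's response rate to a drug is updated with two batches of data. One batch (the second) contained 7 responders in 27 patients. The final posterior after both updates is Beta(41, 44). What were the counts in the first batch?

14 responders and 11 non-responders

Sequential conjugate updates are equivalent to a single update on the pooled data, so total successes = posterior α − prior α and total failures = posterior β − prior β.
Total across both batches: 41−20=21 responders, 44−13=31 non-responders.
Subtract the second batch: 21−7=14 responders and 31−20=11 non-responders.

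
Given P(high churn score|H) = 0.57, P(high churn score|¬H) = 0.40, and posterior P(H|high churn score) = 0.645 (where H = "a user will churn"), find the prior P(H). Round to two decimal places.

P(H) = 0.56

Bayes' rule in odds form gives O(H|E) = O(H)·[P(E|H)/P(E|¬H)], hence O(H) = O(H|E)/LR.
Posterior odds = 0.645/(1−0.645) = 1.8169. LR = 0.57/0.40 = 1.4250.
Prior odds = 1.8169/1.4250 = 1.2750, so P(H) = 1.2750/(1+1.2750) ≈ 0.56.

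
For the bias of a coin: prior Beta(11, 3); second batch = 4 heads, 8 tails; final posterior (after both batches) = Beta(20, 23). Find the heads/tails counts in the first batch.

5 heads and 12 tails

Sequential conjugate updates are equivalent to a single update on the pooled data, so total successes = posterior α − prior α and total failures = posterior β − prior β.
Total across both batches: 20−11=9 heads, 23−3=20 tails.
Subtract the second batch: 9−4=5 heads and 20−8=12 tails.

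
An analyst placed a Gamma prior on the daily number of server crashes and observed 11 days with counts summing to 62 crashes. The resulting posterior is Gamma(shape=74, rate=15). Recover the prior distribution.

Gamma(shape=12, rate=4)

Gamma–Poisson conjugacy: posterior shape = α + Σxᵢ, posterior rate = β + n.
So α = 74 − 62 = 12 and β = 15 − 11 = 4.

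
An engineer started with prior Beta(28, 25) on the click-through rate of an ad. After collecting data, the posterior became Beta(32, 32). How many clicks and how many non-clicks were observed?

4 clicks and 7 non-clicks

Beta is conjugate to the binomial likelihood: posterior = Beta(α+s, β+f).
Match parameters: s=32−28=4, f=32−25=7.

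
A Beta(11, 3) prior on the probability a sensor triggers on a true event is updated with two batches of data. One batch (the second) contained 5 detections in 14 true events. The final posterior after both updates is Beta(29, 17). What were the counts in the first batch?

Because Beta–binomial updating is additive in the counts, the combined data contributed (α_post−α_prior, β_post−β_prior) successes and failures.
Total across both batches: 29−11=18 detections, 17−3=14 misses.
Subtract the second batch: 18−5=13 detections and 14−9=5 misses.

13 detections and 5 misses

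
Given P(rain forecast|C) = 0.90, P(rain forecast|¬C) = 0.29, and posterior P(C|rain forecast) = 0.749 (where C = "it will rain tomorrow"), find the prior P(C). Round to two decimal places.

Bayes' rule in odds form gives O(C|E) = O(C)·[P(E|C)/P(E|¬C)], hence O(C) = O(C|E)/LR.
Posterior odds = 0.749/(1−0.749) = 2.9841. LR = 0.90/0.29 = 3.1034.
Prior odds = 2.9841/3.1034 = 0.9616, so P(C) = 0.9616/(1+0.9616) ≈ 0.49.

P(C) = 0.49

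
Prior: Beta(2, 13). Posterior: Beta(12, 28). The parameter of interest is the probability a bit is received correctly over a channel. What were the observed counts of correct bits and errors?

10 correct bits and 15 errors

A Beta(a, b) prior with s successes and f failures in binomial data gives a Beta(a+s, b+f) posterior.
So s = 12 − 2 = 10 and f = 28 − 13 = 15.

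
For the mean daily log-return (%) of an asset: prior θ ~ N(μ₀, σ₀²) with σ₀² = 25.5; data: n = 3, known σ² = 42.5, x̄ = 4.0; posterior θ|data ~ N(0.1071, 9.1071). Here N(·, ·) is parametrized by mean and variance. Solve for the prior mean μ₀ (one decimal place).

With known observation variance, the Normal–Normal posterior has precision τ_n = τ₀ + n/σ² and mean μ_n = (τ₀μ₀ + (n/σ²)x̄)/τ_n.
Here τ₀ = 1/25.5 = 0.039216 and τ_data = 3/42.5 = 0.070588, so τ_n = 0.109804.
Rearranging for μ₀: μ₀ = (μ_n·τ_n − τ_data·x̄)/τ₀ = (0.1071·0.109804 − 0.070588·4.0) / 0.039216 = -0.270592/0.039216 ≈ -6.9.

μ₀ = -6.9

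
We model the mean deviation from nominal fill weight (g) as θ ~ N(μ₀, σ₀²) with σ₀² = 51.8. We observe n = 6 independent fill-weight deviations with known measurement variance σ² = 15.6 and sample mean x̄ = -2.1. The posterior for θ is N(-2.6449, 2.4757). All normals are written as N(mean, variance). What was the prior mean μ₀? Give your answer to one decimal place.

The posterior mean is a precision-weighted average: μ_n = (τ₀μ₀ + τ_data·x̄)/(τ₀+τ_data), with τ₀=1/σ₀² and τ_data=n/σ².
Here τ₀ = 1/51.8 = 0.019305 and τ_data = 6/15.6 = 0.384615, so τ_n = 0.403920.
Rearranging for μ₀: μ₀ = (μ_n·τ_n − τ_data·x̄)/τ₀ = (-2.6449·0.403920 − 0.384615·-2.1) / 0.019305 = -0.260637/0.019305 ≈ -13.5.

μ₀ = -13.5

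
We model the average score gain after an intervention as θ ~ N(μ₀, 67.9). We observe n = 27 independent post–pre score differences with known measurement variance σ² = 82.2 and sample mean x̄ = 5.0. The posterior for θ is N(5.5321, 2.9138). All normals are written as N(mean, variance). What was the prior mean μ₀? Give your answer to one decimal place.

The posterior mean is a precision-weighted average: μ_n = (τ₀μ₀ + τ_data·x̄)/(τ₀+τ_data), with τ₀=1/σ₀² and τ_data=n/σ².
Here τ₀ = 1/67.9 = 0.014728 and τ_data = 27/82.2 = 0.328467, so τ_n = 0.343195.
Rearranging for μ₀: μ₀ = (μ_n·τ_n − τ_data·x̄)/τ₀ = (5.5321·0.343195 − 0.328467·5.0) / 0.014728 = 0.256254/0.014728 ≈ 17.4.

μ₀ = 17.4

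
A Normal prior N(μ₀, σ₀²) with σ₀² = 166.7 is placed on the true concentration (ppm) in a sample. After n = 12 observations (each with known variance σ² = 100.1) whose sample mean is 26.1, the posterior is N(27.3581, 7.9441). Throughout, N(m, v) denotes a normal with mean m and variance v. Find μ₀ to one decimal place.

μ₀ = 52.5

The posterior mean is a precision-weighted average: μ_n = (τ₀μ₀ + τ_data·x̄)/(τ₀+τ_data), with τ₀=1/σ₀² and τ_data=n/σ².
Here τ₀ = 1/166.7 = 0.005999 and τ_data = 12/100.1 = 0.119880, so τ_n = 0.125879.
Rearranging for μ₀: μ₀ = (μ_n·τ_n − τ_data·x̄)/τ₀ = (27.3581·0.125879 − 0.119880·26.1) / 0.005999 = 0.314942/0.005999 ≈ 52.5.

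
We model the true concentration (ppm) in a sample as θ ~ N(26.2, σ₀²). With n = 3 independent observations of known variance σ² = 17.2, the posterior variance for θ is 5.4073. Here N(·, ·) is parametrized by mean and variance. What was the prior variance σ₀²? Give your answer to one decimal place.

For the Normal–Normal model with known σ², precisions add: τ_n = τ₀ + n/σ².
So 1/σ₀² = 1/5.4073 − 3/17.2 = 0.184935 − 0.174419 = 0.010516.
Hence σ₀² = 1/0.010516 ≈ 95.1.

σ₀² = 95.1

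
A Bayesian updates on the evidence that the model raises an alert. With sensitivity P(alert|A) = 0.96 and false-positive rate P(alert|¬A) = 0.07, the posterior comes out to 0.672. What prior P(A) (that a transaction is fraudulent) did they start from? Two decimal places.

P(A) = 0.13

In odds form, posterior odds = prior odds × likelihood ratio, so prior odds = posterior odds ÷ LR.
Posterior odds = 0.672/(1−0.672) = 2.0488. LR = 0.96/0.07 = 13.7143.
Prior odds = 2.0488/13.7143 = 0.1494, so P(A) = 0.1494/(1+0.1494) ≈ 0.13.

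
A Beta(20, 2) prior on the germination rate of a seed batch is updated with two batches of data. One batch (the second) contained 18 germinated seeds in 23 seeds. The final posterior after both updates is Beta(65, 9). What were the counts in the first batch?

Because Beta–binomial updating is additive in the counts, the combined data contributed (α_post−α_prior, β_post−β_prior) successes and failures.
Total across both batches: 65−20=45 germinated seeds, 9−2=7 non-germinating seeds.
Subtract the second batch: 45−18=27 germinated seeds and 7−5=2 non-germinating seeds.

27 germinated seeds and 2 non-germinating seeds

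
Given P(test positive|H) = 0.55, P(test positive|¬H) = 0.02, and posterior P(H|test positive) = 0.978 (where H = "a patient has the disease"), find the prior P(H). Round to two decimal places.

P(H) = 0.62

In odds form, posterior odds = prior odds × likelihood ratio, so prior odds = posterior odds ÷ LR.
Posterior odds = 0.978/(1−0.978) = 44.4545. LR = 0.55/0.02 = 27.5000.
Prior odds = 44.4545/27.5000 = 1.6165, so P(H) = 1.6165/(1+1.6165) ≈ 0.62.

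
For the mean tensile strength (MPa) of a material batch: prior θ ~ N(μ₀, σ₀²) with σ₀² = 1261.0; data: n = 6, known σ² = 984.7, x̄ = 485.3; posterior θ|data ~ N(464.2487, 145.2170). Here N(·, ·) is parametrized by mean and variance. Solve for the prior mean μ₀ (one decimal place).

The posterior mean is a precision-weighted average: μ_n = (τ₀μ₀ + τ_data·x̄)/(τ₀+τ_data), with τ₀=1/σ₀² and τ_data=n/σ².
Here τ₀ = 1/1261.0 = 0.000793 and τ_data = 6/984.7 = 0.006093, so τ_n = 0.006886.
Rearranging for μ₀: μ₀ = (μ_n·τ_n − τ_data·x̄)/τ₀ = (464.2487·0.006886 − 0.006093·485.3) / 0.000793 = 0.239884/0.000793 ≈ 302.5.

μ₀ = 302.5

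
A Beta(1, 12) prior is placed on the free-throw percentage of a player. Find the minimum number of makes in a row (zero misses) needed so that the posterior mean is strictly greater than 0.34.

After k makes and 0 misses the posterior is Beta(1+k, 12), with mean (1+k)/(1+12+k).
Set (1+k)/(13+k) > 0.34 and solve: k > (0.34·13 − 1)/(1 − 0.34) = 5.182.
The smallest integer exceeding 5.182 is 6, and checking k=6: (7)/(19) = 0.3684 > 0.34.

k = 6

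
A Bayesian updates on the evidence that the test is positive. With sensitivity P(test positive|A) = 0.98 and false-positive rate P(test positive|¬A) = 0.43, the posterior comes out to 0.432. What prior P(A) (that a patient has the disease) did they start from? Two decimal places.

Bayes' rule in odds form gives O(A|E) = O(A)·[P(E|A)/P(E|¬A)], hence O(A) = O(A|E)/LR.
Posterior odds = 0.432/(1−0.432) = 0.7606. LR = 0.98/0.43 = 2.2791.
Prior odds = 0.7606/2.2791 = 0.3337, so P(A) = 0.3337/(1+0.3337) ≈ 0.25.

P(A) = 0.25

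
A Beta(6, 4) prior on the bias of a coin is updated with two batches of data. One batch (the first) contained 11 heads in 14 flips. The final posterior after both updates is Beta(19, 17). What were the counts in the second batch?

2 heads and 10 tails

Sequential conjugate updates are equivalent to a single update on the pooled data, so total successes = posterior α − prior α and total failures = posterior β − prior β.
Total across both batches: 19−6=13 heads, 17−4=13 tails.
Subtract the first batch: 13−11=2 heads and 13−3=10 tails.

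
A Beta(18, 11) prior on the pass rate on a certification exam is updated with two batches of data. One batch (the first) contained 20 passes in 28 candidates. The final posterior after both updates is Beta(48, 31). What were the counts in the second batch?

Sequential conjugate updates are equivalent to a single update on the pooled data, so total successes = posterior α − prior α and total failures = posterior β − prior β.
Total across both batches: 48−18=30 passes, 31−11=20 failures.
Subtract the first batch: 30−20=10 passes and 20−8=12 failures.

10 passes and 12 failures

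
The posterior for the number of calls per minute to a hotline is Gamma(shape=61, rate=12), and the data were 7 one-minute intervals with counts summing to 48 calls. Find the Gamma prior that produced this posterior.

Gamma–Poisson conjugacy: posterior shape = α + Σxᵢ, posterior rate = β + n.
So α = 61 − 48 = 13 and β = 12 − 7 = 5.

Gamma(shape=13, rate=5)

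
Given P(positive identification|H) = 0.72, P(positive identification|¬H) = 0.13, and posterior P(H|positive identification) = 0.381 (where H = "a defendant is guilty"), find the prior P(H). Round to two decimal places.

Bayes' rule in odds form gives O(H|E) = O(H)·[P(E|H)/P(E|¬H)], hence O(H) = O(H|E)/LR.
Posterior odds = 0.381/(1−0.381) = 0.6155. LR = 0.72/0.13 = 5.5385.
Prior odds = 0.6155/5.5385 = 0.1111, so P(H) = 0.1111/(1+0.1111) ≈ 0.10.

P(H) = 0.10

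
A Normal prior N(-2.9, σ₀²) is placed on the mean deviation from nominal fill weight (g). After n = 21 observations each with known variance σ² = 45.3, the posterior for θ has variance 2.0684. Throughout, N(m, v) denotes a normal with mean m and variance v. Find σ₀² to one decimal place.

σ₀² = 50.3

For the Normal–Normal model with known σ², precisions add: τ_n = τ₀ + n/σ².
So 1/σ₀² = 1/2.0684 − 21/45.3 = 0.483465 − 0.463576 = 0.019889.
Hence σ₀² = 1/0.019889 ≈ 50.3.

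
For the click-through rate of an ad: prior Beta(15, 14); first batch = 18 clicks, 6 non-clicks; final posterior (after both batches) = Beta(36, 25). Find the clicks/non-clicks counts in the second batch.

3 clicks and 5 non-clicks

Because Beta–binomial updating is additive in the counts, the combined data contributed (α_post−α_prior, β_post−β_prior) successes and failures.
Total across both batches: 36−15=21 clicks, 25−14=11 non-clicks.
Subtract the first batch: 21−18=3 clicks and 11−6=5 non-clicks.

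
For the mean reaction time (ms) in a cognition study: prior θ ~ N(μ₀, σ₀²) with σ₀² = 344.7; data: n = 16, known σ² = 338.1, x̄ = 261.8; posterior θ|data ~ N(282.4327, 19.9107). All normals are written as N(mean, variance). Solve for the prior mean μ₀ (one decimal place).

μ₀ = 619.0

With known observation variance, the Normal–Normal posterior has precision τ_n = τ₀ + n/σ² and mean μ_n = (τ₀μ₀ + (n/σ²)x̄)/τ_n.
Here τ₀ = 1/344.7 = 0.002901 and τ_data = 16/338.1 = 0.047323, so τ_n = 0.050224.
Rearranging for μ₀: μ₀ = (μ_n·τ_n − τ_data·x̄)/τ₀ = (282.4327·0.050224 − 0.047323·261.8) / 0.002901 = 1.795739/0.002901 ≈ 619.0.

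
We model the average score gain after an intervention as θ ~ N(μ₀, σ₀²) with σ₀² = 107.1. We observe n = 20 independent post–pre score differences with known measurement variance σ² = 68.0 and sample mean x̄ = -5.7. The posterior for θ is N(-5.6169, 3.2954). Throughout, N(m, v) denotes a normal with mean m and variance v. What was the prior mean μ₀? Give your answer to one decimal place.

The posterior mean is a precision-weighted average: μ_n = (τ₀μ₀ + τ_data·x̄)/(τ₀+τ_data), with τ₀=1/σ₀² and τ_data=n/σ².
Here τ₀ = 1/107.1 = 0.009337 and τ_data = 20/68.0 = 0.294118, so τ_n = 0.303455.
Rearranging for μ₀: μ₀ = (μ_n·τ_n − τ_data·x̄)/τ₀ = (-5.6169·0.303455 − 0.294118·-5.7) / 0.009337 = -0.028004/0.009337 ≈ -3.0.

μ₀ = -3.0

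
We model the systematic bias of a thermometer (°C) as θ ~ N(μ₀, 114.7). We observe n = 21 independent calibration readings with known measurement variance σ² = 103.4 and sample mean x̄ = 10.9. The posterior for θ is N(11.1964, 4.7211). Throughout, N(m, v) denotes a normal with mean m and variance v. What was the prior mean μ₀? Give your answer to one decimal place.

μ₀ = 18.1

The posterior mean is a precision-weighted average: μ_n = (τ₀μ₀ + τ_data·x̄)/(τ₀+τ_data), with τ₀=1/σ₀² and τ_data=n/σ².
Here τ₀ = 1/114.7 = 0.008718 and τ_data = 21/103.4 = 0.203095, so τ_n = 0.211813.
Rearranging for μ₀: μ₀ = (μ_n·τ_n − τ_data·x̄)/τ₀ = (11.1964·0.211813 − 0.203095·10.9) / 0.008718 = 0.157808/0.008718 ≈ 18.1.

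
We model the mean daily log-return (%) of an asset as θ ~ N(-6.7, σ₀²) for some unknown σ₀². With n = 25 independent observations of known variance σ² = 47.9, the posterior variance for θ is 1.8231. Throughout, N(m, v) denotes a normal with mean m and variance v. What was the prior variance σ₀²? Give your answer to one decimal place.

Posterior precision equals prior precision plus data precision: 1/σ_n² = 1/σ₀² + n/σ².
So 1/σ₀² = 1/1.8231 − 25/47.9 = 0.548516 − 0.521921 = 0.026595.
Hence σ₀² = 1/0.026595 ≈ 37.6.

σ₀² = 37.6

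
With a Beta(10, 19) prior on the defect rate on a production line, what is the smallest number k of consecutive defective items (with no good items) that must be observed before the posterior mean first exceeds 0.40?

k = 3

After k defective items and 0 good items the posterior is Beta(10+k, 19), with mean (10+k)/(10+19+k).
Set (10+k)/(29+k) > 0.40 and solve: k > (0.40·29 − 10)/(1 − 0.40) = 2.667.
The smallest integer exceeding 2.667 is 3.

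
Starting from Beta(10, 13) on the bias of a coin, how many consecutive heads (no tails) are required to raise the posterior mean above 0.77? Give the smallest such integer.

After k heads and 0 tails the posterior is Beta(10+k, 13), with mean (10+k)/(10+13+k).
Set (10+k)/(23+k) > 0.77 and solve: k > (0.77·23 − 10)/(1 − 0.77) = 33.522.
The smallest integer exceeding 33.522 is 34.

k = 34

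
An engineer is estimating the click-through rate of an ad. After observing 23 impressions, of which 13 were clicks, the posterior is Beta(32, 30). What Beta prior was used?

Beta(19, 20)

A Beta(a, b) prior with s successes and f failures in binomial data gives a Beta(a+s, b+f) posterior.
So a = 32 − 13 = 19 and b = 30 − 10 = 20.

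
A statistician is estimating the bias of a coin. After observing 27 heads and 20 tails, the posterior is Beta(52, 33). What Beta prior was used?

Beta(25, 13)

A Beta(α, β) prior with s successes and f failures in binomial data gives a Beta(α+s, β+f) posterior.
Subtract the data counts: 52−27=25, 33−20=13.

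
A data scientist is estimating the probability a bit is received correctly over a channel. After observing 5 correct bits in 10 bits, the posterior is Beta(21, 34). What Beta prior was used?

Under Beta–binomial conjugacy the posterior parameters are (a+s, b+f).
So a = 21 − 5 = 16 and b = 34 − 5 = 29.

Beta(16, 29)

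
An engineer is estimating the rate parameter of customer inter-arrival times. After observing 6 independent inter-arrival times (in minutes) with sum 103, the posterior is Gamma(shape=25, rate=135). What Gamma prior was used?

Gamma(shape=19, rate=32)

Gamma–exponential conjugacy: posterior shape = α + n, posterior rate = β + Σtᵢ.
So α = 25 − 6 = 19 and β = 135 − 103 = 32.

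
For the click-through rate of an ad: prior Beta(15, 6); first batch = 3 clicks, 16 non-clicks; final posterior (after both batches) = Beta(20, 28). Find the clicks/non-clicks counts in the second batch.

2 clicks and 6 non-clicks

Because Beta–binomial updating is additive in the counts, the combined data contributed (α_post−α_prior, β_post−β_prior) successes and failures.
Total across both batches: 20−15=5 clicks, 28−6=22 non-clicks.
Subtract the first batch: 5−3=2 clicks and 22−16=6 non-clicks.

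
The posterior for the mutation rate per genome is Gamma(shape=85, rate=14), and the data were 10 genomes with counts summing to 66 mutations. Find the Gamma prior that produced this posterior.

Gamma(shape=19, rate=4)

Gamma–Poisson conjugacy: posterior shape = α + Σxᵢ, posterior rate = β + n.
So α = 85 − 66 = 19 and β = 14 − 10 = 4.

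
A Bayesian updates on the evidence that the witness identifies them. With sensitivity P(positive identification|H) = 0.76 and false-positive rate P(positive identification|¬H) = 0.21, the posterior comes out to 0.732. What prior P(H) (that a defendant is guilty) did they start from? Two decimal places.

P(H) = 0.43

In odds form, posterior odds = prior odds × likelihood ratio, so prior odds = posterior odds ÷ LR.
Posterior odds = 0.732/(1−0.732) = 2.7313. LR = 0.76/0.21 = 3.6190.
Prior odds = 2.7313/3.6190 = 0.7547, so P(H) = 0.7547/(1+0.7547) ≈ 0.43.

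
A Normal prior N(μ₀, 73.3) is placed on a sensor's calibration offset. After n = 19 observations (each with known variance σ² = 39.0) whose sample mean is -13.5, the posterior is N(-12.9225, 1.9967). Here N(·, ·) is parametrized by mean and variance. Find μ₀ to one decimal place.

With known observation variance, the Normal–Normal posterior has precision τ_n = τ₀ + n/σ² and mean μ_n = (τ₀μ₀ + (n/σ²)x̄)/τ_n.
Here τ₀ = 1/73.3 = 0.013643 and τ_data = 19/39.0 = 0.487179, so τ_n = 0.500822.
Rearranging for μ₀: μ₀ = (μ_n·τ_n − τ_data·x̄)/τ₀ = (-12.9225·0.500822 − 0.487179·-13.5) / 0.013643 = 0.105044/0.013643 ≈ 7.7.

μ₀ = 7.7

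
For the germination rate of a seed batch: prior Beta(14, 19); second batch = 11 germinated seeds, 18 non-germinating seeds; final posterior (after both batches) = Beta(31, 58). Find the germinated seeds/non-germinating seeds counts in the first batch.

Sequential conjugate updates are equivalent to a single update on the pooled data, so total successes = posterior α − prior α and total failures = posterior β − prior β.
Total across both batches: 31−14=17 germinated seeds, 58−19=39 non-germinating seeds.
Subtract the second batch: 17−11=6 germinated seeds and 39−18=21 non-germinating seeds.

6 germinated seeds and 21 non-germinating seeds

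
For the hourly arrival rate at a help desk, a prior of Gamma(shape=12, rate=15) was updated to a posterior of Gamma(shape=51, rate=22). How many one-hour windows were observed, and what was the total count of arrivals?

n = 7 one-hour windows with total 39 arrivals

Gamma–Poisson conjugacy: posterior shape = α + Σxᵢ, posterior rate = β + n.
Matching: Σxᵢ = 51 − 12 = 39 and n = 22 − 15 = 7.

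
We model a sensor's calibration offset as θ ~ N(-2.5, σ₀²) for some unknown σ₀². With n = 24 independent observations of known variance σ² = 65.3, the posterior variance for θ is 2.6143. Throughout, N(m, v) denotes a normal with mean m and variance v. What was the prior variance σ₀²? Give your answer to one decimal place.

For the Normal–Normal model with known σ², precisions add: τ_n = τ₀ + n/σ².
So 1/σ₀² = 1/2.6143 − 24/65.3 = 0.382512 − 0.367534 = 0.014978.
Hence σ₀² = 1/0.014978 ≈ 66.8.

σ₀² = 66.8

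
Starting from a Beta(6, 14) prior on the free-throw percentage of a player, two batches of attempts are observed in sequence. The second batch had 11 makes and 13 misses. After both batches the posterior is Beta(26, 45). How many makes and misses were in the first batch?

Sequential conjugate updates are equivalent to a single update on the pooled data, so total successes = posterior α − prior α and total failures = posterior β − prior β.
Total across both batches: 26−6=20 makes, 45−14=31 misses.
Subtract the second batch: 20−11=9 makes and 31−13=18 misses.

9 makes and 18 misses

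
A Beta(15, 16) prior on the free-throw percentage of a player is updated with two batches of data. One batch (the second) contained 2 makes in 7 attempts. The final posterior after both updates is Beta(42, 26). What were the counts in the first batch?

Because Beta–binomial updating is additive in the counts, the combined data contributed (α_post−α_prior, β_post−β_prior) successes and failures.
Total across both batches: 42−15=27 makes, 26−16=10 misses.
Subtract the second batch: 27−2=25 makes and 10−5=5 misses.

25 makes and 5 misses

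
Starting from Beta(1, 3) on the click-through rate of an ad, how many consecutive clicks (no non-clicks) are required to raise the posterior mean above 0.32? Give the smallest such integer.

After k clicks and 0 non-clicks the posterior is Beta(1+k, 3), with mean (1+k)/(1+3+k).
Set (1+k)/(4+k) > 0.32 and solve: k > (0.32·4 − 1)/(1 − 0.32) = 0.412.
The smallest integer exceeding 0.412 is 1.

k = 1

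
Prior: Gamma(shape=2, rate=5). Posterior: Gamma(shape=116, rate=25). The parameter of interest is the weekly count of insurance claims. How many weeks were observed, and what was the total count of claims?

A Gamma(α, β) prior (rate parametrization) on a Poisson rate with n observations summing to S gives posterior Gamma(α+S, β+n).
Matching: Σxᵢ = 116 − 2 = 114 and n = 25 − 5 = 20.

n = 20 weeks with total 114 claims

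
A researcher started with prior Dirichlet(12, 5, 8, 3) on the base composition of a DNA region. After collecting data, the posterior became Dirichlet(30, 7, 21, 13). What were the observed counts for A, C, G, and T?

counts (18, 2, 13, 10)

For a Dirichlet(α) prior with multinomial counts c, the posterior is Dirichlet(α + c) componentwise.
Counts are posterior − prior componentwise: 30−12=18, 7−5=2, 21−8=13, 13−3=10.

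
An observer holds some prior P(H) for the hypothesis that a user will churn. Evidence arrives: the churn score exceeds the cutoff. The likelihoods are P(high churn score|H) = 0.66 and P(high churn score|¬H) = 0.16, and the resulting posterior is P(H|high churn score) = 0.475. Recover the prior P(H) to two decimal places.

Bayes' rule in odds form gives O(H|E) = O(H)·[P(E|H)/P(E|¬H)], hence O(H) = O(H|E)/LR.
Posterior odds = 0.475/(1−0.475) = 0.9048. LR = 0.66/0.16 = 4.1250.
Prior odds = 0.9048/4.1250 = 0.2193, so P(H) = 0.2193/(1+0.2193) ≈ 0.18.

P(H) = 0.18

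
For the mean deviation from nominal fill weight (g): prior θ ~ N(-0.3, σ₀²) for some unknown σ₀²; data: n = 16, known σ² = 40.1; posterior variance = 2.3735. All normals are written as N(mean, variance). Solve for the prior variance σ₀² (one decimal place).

σ₀² = 44.8

For the Normal–Normal model with known σ², precisions add: τ_n = τ₀ + n/σ².
So 1/σ₀² = 1/2.3735 − 16/40.1 = 0.421319 − 0.399002 = 0.022317.
Hence σ₀² = 1/0.022317 ≈ 44.8.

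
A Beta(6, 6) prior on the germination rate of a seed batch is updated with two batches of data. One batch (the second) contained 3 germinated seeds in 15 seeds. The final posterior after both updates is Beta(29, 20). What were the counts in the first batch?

Because Beta–binomial updating is additive in the counts, the combined data contributed (α_post−α_prior, β_post−β_prior) successes and failures.
Total across both batches: 29−6=23 germinated seeds, 20−6=14 non-germinating seeds.
Subtract the second batch: 23−3=20 germinated seeds and 14−12=2 non-germinating seeds.

20 germinated seeds and 2 non-germinating seeds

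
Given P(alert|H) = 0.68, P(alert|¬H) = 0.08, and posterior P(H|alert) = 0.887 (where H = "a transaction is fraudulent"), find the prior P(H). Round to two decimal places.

In odds form, posterior odds = prior odds × likelihood ratio, so prior odds = posterior odds ÷ LR.
Posterior odds = 0.887/(1−0.887) = 7.8496. LR = 0.68/0.08 = 8.5000.
Prior odds = 7.8496/8.5000 = 0.9235, so P(H) = 0.9235/(1+0.9235) ≈ 0.48.

P(H) = 0.48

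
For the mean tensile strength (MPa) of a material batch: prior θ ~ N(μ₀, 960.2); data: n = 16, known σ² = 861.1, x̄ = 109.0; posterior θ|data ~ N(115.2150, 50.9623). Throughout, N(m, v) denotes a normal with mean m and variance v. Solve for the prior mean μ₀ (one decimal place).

The posterior mean is a precision-weighted average: μ_n = (τ₀μ₀ + τ_data·x̄)/(τ₀+τ_data), with τ₀=1/σ₀² and τ_data=n/σ².
Here τ₀ = 1/960.2 = 0.001041 and τ_data = 16/861.1 = 0.018581, so τ_n = 0.019622.
Rearranging for μ₀: μ₀ = (μ_n·τ_n − τ_data·x̄)/τ₀ = (115.2150·0.019622 − 0.018581·109.0) / 0.001041 = 0.235420/0.001041 ≈ 226.1.

μ₀ = 226.1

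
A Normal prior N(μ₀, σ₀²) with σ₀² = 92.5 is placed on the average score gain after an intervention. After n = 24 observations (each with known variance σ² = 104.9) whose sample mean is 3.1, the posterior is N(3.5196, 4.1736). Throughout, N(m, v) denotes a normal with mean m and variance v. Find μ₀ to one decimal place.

μ₀ = 12.4

With known observation variance, the Normal–Normal posterior has precision τ_n = τ₀ + n/σ² and mean μ_n = (τ₀μ₀ + (n/σ²)x̄)/τ_n.
Here τ₀ = 1/92.5 = 0.010811 and τ_data = 24/104.9 = 0.228789, so τ_n = 0.239600.
Rearranging for μ₀: μ₀ = (μ_n·τ_n − τ_data·x̄)/τ₀ = (3.5196·0.239600 − 0.228789·3.1) / 0.010811 = 0.134050/0.010811 ≈ 12.4.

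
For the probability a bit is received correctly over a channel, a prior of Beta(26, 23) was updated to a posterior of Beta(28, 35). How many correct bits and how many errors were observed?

Under Beta–binomial conjugacy the posterior parameters are (α+s, β+f).
So s = 28 − 26 = 2 and f = 35 − 23 = 12.

2 correct bits and 12 errors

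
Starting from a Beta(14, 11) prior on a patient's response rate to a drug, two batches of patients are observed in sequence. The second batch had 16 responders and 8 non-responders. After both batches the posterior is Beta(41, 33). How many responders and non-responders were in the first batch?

Sequential conjugate updates are equivalent to a single update on the pooled data, so total successes = posterior α − prior α and total failures = posterior β − prior β.
Total across both batches: 41−14=27 responders, 33−11=22 non-responders.
Subtract the second batch: 27−16=11 responders and 22−8=14 non-responders.

11 responders and 14 non-responders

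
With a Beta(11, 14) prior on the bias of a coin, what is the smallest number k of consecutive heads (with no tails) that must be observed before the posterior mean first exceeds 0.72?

After k heads and 0 tails the posterior is Beta(11+k, 14), with mean (11+k)/(11+14+k).
Set (11+k)/(25+k) > 0.72 and solve: k > (0.72·25 − 11)/(1 − 0.72) = 25.000.
The smallest integer exceeding 25.000 is 26, and checking k=26: (37)/(51) = 0.7255 > 0.72.

k = 26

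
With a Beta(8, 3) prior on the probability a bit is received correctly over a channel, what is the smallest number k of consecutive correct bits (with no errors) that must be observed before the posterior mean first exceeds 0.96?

k = 65

After k correct bits and 0 errors the posterior is Beta(8+k, 3), with mean (8+k)/(8+3+k).
Set (8+k)/(11+k) > 0.96 and solve: k > (0.96·11 − 8)/(1 − 0.96) = 64.000.
The smallest integer exceeding 64.000 is 65, and checking k=65: (73)/(76) = 0.9605 > 0.96.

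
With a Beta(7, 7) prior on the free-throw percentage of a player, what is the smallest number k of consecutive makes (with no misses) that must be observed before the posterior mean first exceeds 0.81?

k = 23

After k makes and 0 misses the posterior is Beta(7+k, 7), with mean (7+k)/(7+7+k).
Set (7+k)/(14+k) > 0.81 and solve: k > (0.81·14 − 7)/(1 − 0.81) = 22.842.
The smallest integer exceeding 22.842 is 23.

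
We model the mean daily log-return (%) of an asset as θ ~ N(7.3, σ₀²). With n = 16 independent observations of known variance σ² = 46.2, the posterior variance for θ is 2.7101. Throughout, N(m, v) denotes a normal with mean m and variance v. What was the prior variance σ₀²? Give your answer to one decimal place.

For the Normal–Normal model with known σ², precisions add: τ_n = τ₀ + n/σ².
So 1/σ₀² = 1/2.7101 − 16/46.2 = 0.368990 − 0.346320 = 0.022670.
Hence σ₀² = 1/0.022670 ≈ 44.1.

σ₀² = 44.1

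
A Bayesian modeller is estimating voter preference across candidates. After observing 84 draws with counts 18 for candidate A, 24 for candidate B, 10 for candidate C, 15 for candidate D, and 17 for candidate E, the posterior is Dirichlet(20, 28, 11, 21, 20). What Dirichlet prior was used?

Dirichlet(2, 4, 1, 6, 3)

For a Dirichlet(α) prior with multinomial counts c, the posterior is Dirichlet(α + c) componentwise.
Subtract each count from the matching posterior parameter: 20−18=2, 28−24=4, 11−10=1, 21−15=6, 20−17=3.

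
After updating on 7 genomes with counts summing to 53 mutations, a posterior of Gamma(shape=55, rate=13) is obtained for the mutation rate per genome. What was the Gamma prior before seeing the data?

Gamma(shape=2, rate=6)

A Gamma(α, β) prior (rate parametrization) on a Poisson rate with n observations summing to S gives posterior Gamma(α+S, β+n).
So α = 55 − 53 = 2 and β = 13 − 7 = 6.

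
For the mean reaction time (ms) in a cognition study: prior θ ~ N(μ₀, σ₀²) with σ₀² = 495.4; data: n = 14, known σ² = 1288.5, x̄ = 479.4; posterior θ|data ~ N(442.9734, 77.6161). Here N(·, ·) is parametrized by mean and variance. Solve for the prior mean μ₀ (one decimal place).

With known observation variance, the Normal–Normal posterior has precision τ_n = τ₀ + n/σ² and mean μ_n = (τ₀μ₀ + (n/σ²)x̄)/τ_n.
Here τ₀ = 1/495.4 = 0.002019 and τ_data = 14/1288.5 = 0.010865, so τ_n = 0.012884.
Rearranging for μ₀: μ₀ = (μ_n·τ_n − τ_data·x̄)/τ₀ = (442.9734·0.012884 − 0.010865·479.4) / 0.002019 = 0.498588/0.002019 ≈ 246.9.

μ₀ = 246.9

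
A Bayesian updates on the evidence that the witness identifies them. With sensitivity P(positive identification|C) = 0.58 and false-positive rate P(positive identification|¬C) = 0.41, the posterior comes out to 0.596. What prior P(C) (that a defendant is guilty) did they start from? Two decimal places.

Bayes' rule in odds form gives O(C|E) = O(C)·[P(E|C)/P(E|¬C)], hence O(C) = O(C|E)/LR.
Posterior odds = 0.596/(1−0.596) = 1.4752. LR = 0.58/0.41 = 1.4146.
Prior odds = 1.4752/1.4146 = 1.0428, so P(C) = 1.0428/(1+1.0428) ≈ 0.51.

P(C) = 0.51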